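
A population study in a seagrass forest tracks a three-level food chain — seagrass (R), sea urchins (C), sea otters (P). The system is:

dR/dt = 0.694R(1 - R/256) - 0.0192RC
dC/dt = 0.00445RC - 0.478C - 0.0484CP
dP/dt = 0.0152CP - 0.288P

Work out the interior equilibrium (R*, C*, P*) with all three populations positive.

From dP/dt = 0: 0.0152C* = 0.288, so C* = 18.9.
From dR/dt = 0: 0.694(1 - R*/256) = 0.0192·18.9, giving R* = 256·(1 - 0.524) = 122.
From dC/dt = 0: 0.00445·122 - 0.478 = 0.0484P*, so P* = 0.064/0.0484 = 1.32.

R* ≈ 122, C* ≈ 18.9, P* ≈ 1.32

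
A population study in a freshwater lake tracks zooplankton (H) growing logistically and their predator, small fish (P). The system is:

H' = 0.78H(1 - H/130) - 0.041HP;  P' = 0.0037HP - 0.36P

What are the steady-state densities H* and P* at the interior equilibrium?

H* ≈ 97.3, P* ≈ 4.79

From dP/dt = 0 with P > 0: 0.0037H* = 0.36, so H* = 97.3.
Substitute into dH/dt = 0: 0.78(1 - 97.3/130) = 0.041P*.
The bracket is 0.252, giving P* = 0.196/0.041 = 4.79.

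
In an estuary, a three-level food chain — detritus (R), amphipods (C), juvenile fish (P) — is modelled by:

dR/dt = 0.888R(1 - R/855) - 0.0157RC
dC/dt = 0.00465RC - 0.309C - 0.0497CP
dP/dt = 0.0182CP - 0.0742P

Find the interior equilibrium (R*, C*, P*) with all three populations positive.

From dP/dt = 0: 0.0182C* = 0.0742, so C* = 4.08.
From dR/dt = 0: 0.888(1 - R*/855) = 0.0157·4.08, giving R* = 855·(1 - 0.0721) = 793.
From dC/dt = 0: 0.00465·793 - 0.309 = 0.0497P*, so P* = 3.38/0.0497 = 68.

R* ≈ 793, C* ≈ 4.08, P* ≈ 68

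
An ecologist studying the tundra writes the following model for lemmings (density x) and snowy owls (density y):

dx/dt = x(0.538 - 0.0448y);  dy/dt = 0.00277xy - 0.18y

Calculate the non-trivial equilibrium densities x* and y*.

x* ≈ 65, y* ≈ 12

Set dy/dt = 0 with y > 0: 0.00277x - 0.18 = 0, so x* = 0.18/0.00277 = 65.
Set dx/dt = 0 with x > 0: 0.538 - 0.0448y = 0, so y* = 0.538/0.0448 = 12.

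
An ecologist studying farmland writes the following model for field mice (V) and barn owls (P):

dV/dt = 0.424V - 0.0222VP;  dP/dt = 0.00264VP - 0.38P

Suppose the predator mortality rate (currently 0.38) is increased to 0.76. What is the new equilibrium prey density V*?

V* ≈ 288

At the interior fixed point, setting dP/dt = 0 with P > 0 fixes V* = (predator death rate)/(VP coefficient) — independent of the other coefficients.
With the change, V* = 0.76/0.00264 = 288; it rises from 144.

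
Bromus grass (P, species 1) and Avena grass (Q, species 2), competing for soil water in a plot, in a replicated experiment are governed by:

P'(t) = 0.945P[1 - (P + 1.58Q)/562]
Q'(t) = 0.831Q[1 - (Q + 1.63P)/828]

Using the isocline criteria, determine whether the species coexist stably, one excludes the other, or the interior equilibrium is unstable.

Compare the nullcline intercepts: K1/α12 = 562/1.58 = 356 < K2 = 828; K2/α21 = 828/1.63 = 508 < K1 = 562.
Since both are reversed, neither can invade when rare; the interior point is a saddle.

unstable coexistence (outcome depends on initial conditions)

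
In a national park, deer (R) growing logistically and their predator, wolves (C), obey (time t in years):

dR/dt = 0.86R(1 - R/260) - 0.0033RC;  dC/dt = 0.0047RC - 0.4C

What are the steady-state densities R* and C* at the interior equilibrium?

From dC/dt = 0 with C > 0: 0.0047R* = 0.4, so R* = 85.1.
Substitute into dR/dt = 0: 0.86(1 - 85.1/260) = 0.0033C*.
The bracket is 0.673, giving C* = 0.578/0.0033 = 175.

R* ≈ 85.1, C* ≈ 175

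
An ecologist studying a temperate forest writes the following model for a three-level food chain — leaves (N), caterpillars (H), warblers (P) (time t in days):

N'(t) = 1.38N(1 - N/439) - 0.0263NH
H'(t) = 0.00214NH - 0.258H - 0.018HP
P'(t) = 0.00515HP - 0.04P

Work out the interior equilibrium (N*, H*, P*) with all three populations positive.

From dP/dt = 0: 0.00515H* = 0.04, so H* = 7.77.
From dN/dt = 0: 1.38(1 - N*/439) = 0.0263·7.77, giving N* = 439·(1 - 0.148) = 374.
From dH/dt = 0: 0.00214·374 - 0.258 = 0.018P*, so P* = 0.542/0.018 = 30.1.

N* ≈ 374, H* ≈ 7.77, P* ≈ 30.1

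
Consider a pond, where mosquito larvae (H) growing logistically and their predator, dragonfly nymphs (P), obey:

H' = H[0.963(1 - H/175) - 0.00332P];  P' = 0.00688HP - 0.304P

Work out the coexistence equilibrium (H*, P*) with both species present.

H* ≈ 44.2, P* ≈ 217

From dP/dt = 0 with P > 0: 0.00688H* = 0.304, so H* = 44.2.
Substitute into dH/dt = 0: 0.963(1 - 44.2/175) = 0.00332P*.
The bracket is 0.748, giving P* = 0.72/0.00332 = 217.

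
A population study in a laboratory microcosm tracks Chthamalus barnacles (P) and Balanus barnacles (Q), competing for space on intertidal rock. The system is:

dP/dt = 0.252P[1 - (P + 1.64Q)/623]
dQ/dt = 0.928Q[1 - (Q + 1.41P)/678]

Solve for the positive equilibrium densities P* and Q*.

P* ≈ 373, Q* ≈ 153

Setting both brackets to zero gives the nullclines P + 1.64Q = 623 and 1.41P + Q = 678.
Substituting Q = 678 - 1.41P into the first: P(1 - 1.64·1.41) = 623 - 1.64·678.
So P* = -489/-1.31 = 373, and then Q* = 678 - 1.41·373 = 153.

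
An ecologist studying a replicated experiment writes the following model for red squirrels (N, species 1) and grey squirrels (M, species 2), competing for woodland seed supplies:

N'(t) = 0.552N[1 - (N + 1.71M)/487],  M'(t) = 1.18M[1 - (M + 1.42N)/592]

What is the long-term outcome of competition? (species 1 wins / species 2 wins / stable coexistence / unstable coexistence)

Compare the nullcline intercepts: K1/α12 = 487/1.71 = 285 < K2 = 592; K2/α21 = 592/1.42 = 417 < K1 = 487.
Since both are reversed, neither can invade when rare; the interior point is a saddle.

unstable coexistence (outcome depends on initial conditions)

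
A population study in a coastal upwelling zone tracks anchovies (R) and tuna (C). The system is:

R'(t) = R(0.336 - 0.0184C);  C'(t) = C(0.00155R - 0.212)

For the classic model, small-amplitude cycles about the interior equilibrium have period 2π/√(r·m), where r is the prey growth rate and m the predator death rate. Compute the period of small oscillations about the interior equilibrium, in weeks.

T ≈ 23.5 weeks

Here r = 0.336 and m = 0.212, so r·m = 0.0712.
ω = √0.0712 = 0.267 per week, hence T = 2π/ω ≈ 23.5 weeks.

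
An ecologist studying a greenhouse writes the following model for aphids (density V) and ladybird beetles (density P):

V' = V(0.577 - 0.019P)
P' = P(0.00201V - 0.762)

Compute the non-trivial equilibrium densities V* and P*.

V* ≈ 379, P* ≈ 30.4

Set dP/dt = 0 with P > 0: 0.00201V - 0.762 = 0, so V* = 0.762/0.00201 = 379.
Set dV/dt = 0 with V > 0: 0.577 - 0.019P = 0, so P* = 0.577/0.019 = 30.4.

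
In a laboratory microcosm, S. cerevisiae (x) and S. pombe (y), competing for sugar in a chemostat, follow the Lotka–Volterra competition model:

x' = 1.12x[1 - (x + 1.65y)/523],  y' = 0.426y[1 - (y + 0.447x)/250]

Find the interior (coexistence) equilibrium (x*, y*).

x* ≈ 421, y* ≈ 61.8

Setting both brackets to zero gives the nullclines x + 1.65y = 523 and 0.447x + y = 250.
Substituting y = 250 - 0.447x into the first: x(1 - 1.65·0.447) = 523 - 1.65·250.
So x* = 110/0.262 = 421, and then y* = 250 - 0.447·421 = 61.8.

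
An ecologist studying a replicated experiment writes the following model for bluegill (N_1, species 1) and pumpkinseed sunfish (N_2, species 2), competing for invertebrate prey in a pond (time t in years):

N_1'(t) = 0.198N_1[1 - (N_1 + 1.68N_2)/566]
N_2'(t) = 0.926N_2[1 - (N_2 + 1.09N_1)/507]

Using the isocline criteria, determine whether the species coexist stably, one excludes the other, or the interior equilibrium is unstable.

Compare the nullcline intercepts: K1/α12 = 566/1.68 = 337 < K2 = 507; K2/α21 = 507/1.09 = 465 < K1 = 566.
Since both are reversed, neither can invade when rare; the interior point is a saddle.

unstable coexistence (outcome depends on initial conditions)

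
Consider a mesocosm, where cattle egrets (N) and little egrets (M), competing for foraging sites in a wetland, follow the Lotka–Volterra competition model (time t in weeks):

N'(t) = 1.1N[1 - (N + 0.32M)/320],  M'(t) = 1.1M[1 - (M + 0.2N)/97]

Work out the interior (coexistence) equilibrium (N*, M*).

N* ≈ 309, M* ≈ 35.3

Setting both brackets to zero gives the nullclines N + 0.32M = 320 and 0.2N + M = 97.
Substituting M = 97 - 0.2N into the first: N(1 - 0.32·0.2) = 320 - 0.32·97.
So N* = 289/0.936 = 309, and then M* = 97 - 0.2·309 = 35.3.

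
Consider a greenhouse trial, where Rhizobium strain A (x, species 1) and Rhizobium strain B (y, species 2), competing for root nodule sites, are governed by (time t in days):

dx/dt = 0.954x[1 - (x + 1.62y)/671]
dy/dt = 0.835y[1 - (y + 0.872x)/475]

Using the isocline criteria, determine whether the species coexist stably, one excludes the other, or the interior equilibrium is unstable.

unstable coexistence (outcome depends on initial conditions)

Compare the nullcline intercepts: K1/α12 = 671/1.62 = 414 < K2 = 475; K2/α21 = 475/0.872 = 545 < K1 = 671.
Since both are reversed, neither can invade when rare; the interior point is a saddle.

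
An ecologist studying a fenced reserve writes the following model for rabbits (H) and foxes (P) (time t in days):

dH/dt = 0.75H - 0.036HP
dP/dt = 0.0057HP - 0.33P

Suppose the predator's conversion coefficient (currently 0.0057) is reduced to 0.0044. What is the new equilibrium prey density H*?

At the interior fixed point, setting dP/dt = 0 with P > 0 fixes H* = (predator death rate)/(HP coefficient) — independent of the other coefficients.
With the change, H* = 0.33/0.0044 = 75; it rises from 57.9.

H* ≈ 75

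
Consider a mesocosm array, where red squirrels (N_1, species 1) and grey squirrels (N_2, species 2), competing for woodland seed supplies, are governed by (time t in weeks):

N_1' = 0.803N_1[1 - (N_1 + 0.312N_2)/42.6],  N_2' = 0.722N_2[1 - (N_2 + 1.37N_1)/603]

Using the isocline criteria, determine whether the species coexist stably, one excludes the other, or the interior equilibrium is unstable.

Compare the nullcline intercepts: K1/α12 = 42.6/0.312 = 137 < K2 = 603; K2/α21 = 603/1.37 = 440 > K1 = 42.6.
Since the inequalities point opposite ways, species 2 can invade but species 1 cannot.

species 2 excludes species 1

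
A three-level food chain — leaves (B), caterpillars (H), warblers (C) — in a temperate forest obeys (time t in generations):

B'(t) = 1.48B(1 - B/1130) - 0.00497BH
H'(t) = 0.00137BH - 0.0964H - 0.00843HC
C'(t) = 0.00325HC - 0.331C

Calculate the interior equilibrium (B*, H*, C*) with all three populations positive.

From dC/dt = 0: 0.00325H* = 0.331, so H* = 102.
From dB/dt = 0: 1.48(1 - B*/1130) = 0.00497·102, giving B* = 1130·(1 - 0.342) = 744.
From dH/dt = 0: 0.00137·744 - 0.0964 = 0.00843C*, so C* = 0.922/0.00843 = 109.

B* ≈ 744, H* ≈ 102, C* ≈ 109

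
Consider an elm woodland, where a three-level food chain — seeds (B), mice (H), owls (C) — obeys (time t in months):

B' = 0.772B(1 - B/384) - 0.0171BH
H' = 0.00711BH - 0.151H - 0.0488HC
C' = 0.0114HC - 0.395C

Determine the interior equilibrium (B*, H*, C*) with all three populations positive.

B* ≈ 89.3, H* ≈ 34.6, C* ≈ 9.91

From dC/dt = 0: 0.0114H* = 0.395, so H* = 34.6.
From dB/dt = 0: 0.772(1 - B*/384) = 0.0171·34.6, giving B* = 384·(1 - 0.767) = 89.3.
From dH/dt = 0: 0.00711·89.3 - 0.151 = 0.0488C*, so C* = 0.484/0.0488 = 9.91.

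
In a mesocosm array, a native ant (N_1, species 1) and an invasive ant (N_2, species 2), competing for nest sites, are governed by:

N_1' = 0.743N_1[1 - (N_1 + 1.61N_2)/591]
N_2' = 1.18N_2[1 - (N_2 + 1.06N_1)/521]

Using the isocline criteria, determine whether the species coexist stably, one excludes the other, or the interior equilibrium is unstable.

unstable coexistence (outcome depends on initial conditions)

Compare the nullcline intercepts: K1/α12 = 591/1.61 = 367 < K2 = 521; K2/α21 = 521/1.06 = 492 < K1 = 591.
Since both are reversed, neither can invade when rare; the interior point is a saddle.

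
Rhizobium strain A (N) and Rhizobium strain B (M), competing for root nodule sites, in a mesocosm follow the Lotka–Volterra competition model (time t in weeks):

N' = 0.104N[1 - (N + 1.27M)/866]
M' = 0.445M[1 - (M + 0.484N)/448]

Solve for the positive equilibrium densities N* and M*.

Setting both brackets to zero gives the nullclines N + 1.27M = 866 and 0.484N + M = 448.
Substituting M = 448 - 0.484N into the first: N(1 - 1.27·0.484) = 866 - 1.27·448.
So N* = 297/0.385 = 771, and then M* = 448 - 0.484·771 = 74.9.

N* ≈ 771, M* ≈ 74.9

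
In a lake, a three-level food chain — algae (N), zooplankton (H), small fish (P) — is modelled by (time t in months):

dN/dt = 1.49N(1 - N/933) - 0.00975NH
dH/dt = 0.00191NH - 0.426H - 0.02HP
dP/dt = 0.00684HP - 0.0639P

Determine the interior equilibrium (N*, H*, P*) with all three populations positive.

From dP/dt = 0: 0.00684H* = 0.0639, so H* = 9.34.
From dN/dt = 0: 1.49(1 - N*/933) = 0.00975·9.34, giving N* = 933·(1 - 0.0611) = 876.
From dH/dt = 0: 0.00191·876 - 0.426 = 0.02P*, so P* = 1.25/0.02 = 62.4.

N* ≈ 876, H* ≈ 9.34, P* ≈ 62.4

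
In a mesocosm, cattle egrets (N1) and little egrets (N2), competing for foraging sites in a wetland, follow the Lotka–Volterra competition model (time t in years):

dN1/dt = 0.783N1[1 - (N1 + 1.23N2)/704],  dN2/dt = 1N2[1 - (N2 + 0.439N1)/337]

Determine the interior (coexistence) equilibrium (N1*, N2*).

Setting both brackets to zero gives the nullclines N1 + 1.23N2 = 704 and 0.439N1 + N2 = 337.
Substituting N2 = 337 - 0.439N1 into the first: N1(1 - 1.23·0.439) = 704 - 1.23·337.
So N1* = 289/0.46 = 629, and then N2* = 337 - 0.439·629 = 60.7.

N1* ≈ 629, N2* ≈ 60.7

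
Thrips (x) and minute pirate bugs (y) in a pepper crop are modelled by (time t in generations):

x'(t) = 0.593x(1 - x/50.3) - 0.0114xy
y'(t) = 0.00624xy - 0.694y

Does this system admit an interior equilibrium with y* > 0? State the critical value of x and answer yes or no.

Threshold x = 111; K < 111, so no, the predator goes extinct.

The predator equation gives dy/dt > 0 only when x > 0.694/0.00624 = 111.
Without the predator, x → K = 50.3. Since 50.3 < 111, the predator cannot invade.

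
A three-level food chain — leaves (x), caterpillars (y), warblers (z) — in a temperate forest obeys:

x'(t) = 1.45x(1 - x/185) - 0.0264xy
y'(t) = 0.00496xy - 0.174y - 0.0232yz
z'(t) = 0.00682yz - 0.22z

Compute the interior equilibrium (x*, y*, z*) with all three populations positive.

From dz/dt = 0: 0.00682y* = 0.22, so y* = 32.3.
From dx/dt = 0: 1.45(1 - x*/185) = 0.0264·32.3, giving x* = 185·(1 - 0.587) = 76.3.
From dy/dt = 0: 0.00496·76.3 - 0.174 = 0.0232z*, so z* = 0.205/0.0232 = 8.82.

x* ≈ 76.3, y* ≈ 32.3, z* ≈ 8.82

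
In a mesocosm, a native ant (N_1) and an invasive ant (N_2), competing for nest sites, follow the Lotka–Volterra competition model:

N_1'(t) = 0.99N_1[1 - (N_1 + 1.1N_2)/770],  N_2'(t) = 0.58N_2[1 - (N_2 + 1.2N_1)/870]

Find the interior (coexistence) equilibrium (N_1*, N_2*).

N_1* ≈ 584, N_2* ≈ 169

Setting both brackets to zero gives the nullclines N_1 + 1.1N_2 = 770 and 1.2N_1 + N_2 = 870.
Substituting N_2 = 870 - 1.2N_1 into the first: N_1(1 - 1.1·1.2) = 770 - 1.1·870.
So N_1* = -187/-0.32 = 584, and then N_2* = 870 - 1.2·584 = 169.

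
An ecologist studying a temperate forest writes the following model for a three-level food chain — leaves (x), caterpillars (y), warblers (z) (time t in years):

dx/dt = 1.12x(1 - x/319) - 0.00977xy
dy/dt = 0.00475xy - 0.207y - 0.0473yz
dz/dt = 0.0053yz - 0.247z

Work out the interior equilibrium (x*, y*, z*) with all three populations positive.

x* ≈ 189, y* ≈ 46.6, z* ≈ 14.6

From dz/dt = 0: 0.0053y* = 0.247, so y* = 46.6.
From dx/dt = 0: 1.12(1 - x*/319) = 0.00977·46.6, giving x* = 319·(1 - 0.407) = 189.
From dy/dt = 0: 0.00475·189 - 0.207 = 0.0473z*, so z* = 0.692/0.0473 = 14.6.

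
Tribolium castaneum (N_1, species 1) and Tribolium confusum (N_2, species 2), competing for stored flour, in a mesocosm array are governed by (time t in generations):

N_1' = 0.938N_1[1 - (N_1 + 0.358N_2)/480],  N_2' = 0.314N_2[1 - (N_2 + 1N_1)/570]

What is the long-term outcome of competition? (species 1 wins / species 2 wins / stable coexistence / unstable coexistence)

Compare the nullcline intercepts: K1/α12 = 480/0.358 = 1340 > K2 = 570; K2/α21 = 570/1 = 570 > K1 = 480.
Since both inequalities hold, each species can invade when rare, so the interior equilibrium is stable.

stable coexistence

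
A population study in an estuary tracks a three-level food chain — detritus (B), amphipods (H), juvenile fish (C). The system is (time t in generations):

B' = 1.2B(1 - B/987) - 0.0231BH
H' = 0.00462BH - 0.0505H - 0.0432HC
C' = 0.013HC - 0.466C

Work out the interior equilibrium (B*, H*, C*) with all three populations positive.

From dC/dt = 0: 0.013H* = 0.466, so H* = 35.8.
From dB/dt = 0: 1.2(1 - B*/987) = 0.0231·35.8, giving B* = 987·(1 - 0.69) = 306.
From dH/dt = 0: 0.00462·306 - 0.0505 = 0.0432C*, so C* = 1.36/0.0432 = 31.5.

B* ≈ 306, H* ≈ 35.8, C* ≈ 31.5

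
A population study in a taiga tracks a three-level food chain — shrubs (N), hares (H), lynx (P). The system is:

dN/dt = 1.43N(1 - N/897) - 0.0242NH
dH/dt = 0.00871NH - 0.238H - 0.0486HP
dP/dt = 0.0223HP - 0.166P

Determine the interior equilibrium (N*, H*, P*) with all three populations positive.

From dP/dt = 0: 0.0223H* = 0.166, so H* = 7.44.
From dN/dt = 0: 1.43(1 - N*/897) = 0.0242·7.44, giving N* = 897·(1 - 0.126) = 784.
From dH/dt = 0: 0.00871·784 - 0.238 = 0.0486P*, so P* = 6.59/0.0486 = 136.

N* ≈ 784, H* ≈ 7.44, P* ≈ 136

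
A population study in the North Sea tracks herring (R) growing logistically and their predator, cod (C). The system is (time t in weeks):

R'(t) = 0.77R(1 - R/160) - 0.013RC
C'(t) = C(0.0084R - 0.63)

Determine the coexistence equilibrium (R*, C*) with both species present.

From dC/dt = 0 with C > 0: 0.0084R* = 0.63, so R* = 75.
Substitute into dR/dt = 0: 0.77(1 - 75/160) = 0.013C*.
The bracket is 0.531, giving C* = 0.409/0.013 = 31.5.

R* ≈ 75, C* ≈ 31.5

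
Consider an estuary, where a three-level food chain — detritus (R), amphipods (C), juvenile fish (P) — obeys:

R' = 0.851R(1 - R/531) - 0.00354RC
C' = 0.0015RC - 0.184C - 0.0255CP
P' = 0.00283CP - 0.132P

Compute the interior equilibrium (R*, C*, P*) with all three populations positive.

R* ≈ 428, C* ≈ 46.6, P* ≈ 18

From dP/dt = 0: 0.00283C* = 0.132, so C* = 46.6.
From dR/dt = 0: 0.851(1 - R*/531) = 0.00354·46.6, giving R* = 531·(1 - 0.194) = 428.
From dC/dt = 0: 0.0015·428 - 0.184 = 0.0255P*, so P* = 0.458/0.0255 = 18.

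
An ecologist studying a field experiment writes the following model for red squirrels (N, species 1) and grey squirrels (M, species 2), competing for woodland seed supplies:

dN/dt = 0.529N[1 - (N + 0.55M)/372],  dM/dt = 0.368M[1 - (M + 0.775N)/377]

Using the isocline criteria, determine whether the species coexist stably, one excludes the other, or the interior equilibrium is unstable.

Compare the nullcline intercepts: K1/α12 = 372/0.55 = 676 > K2 = 377; K2/α21 = 377/0.775 = 486 > K1 = 372.
Since both inequalities hold, each species can invade when rare, so the interior equilibrium is stable.

stable coexistence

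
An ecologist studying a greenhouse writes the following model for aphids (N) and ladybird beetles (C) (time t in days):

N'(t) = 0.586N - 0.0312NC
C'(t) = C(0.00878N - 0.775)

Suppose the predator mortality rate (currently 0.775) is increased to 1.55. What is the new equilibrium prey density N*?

N* ≈ 177

At the interior fixed point, setting dC/dt = 0 with C > 0 fixes N* = (predator death rate)/(NC coefficient) — independent of the other coefficients.
With the change, N* = 1.55/0.00878 = 177; it rises from 88.3.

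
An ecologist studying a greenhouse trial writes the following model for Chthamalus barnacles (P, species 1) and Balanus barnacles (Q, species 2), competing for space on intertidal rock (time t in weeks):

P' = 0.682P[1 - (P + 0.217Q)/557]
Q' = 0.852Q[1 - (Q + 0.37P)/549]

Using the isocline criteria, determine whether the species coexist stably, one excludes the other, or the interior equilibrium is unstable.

stable coexistence

Compare the nullcline intercepts: K1/α12 = 557/0.217 = 2570 > K2 = 549; K2/α21 = 549/0.37 = 1480 > K1 = 557.
Since both inequalities hold, each species can invade when rare, so the interior equilibrium is stable.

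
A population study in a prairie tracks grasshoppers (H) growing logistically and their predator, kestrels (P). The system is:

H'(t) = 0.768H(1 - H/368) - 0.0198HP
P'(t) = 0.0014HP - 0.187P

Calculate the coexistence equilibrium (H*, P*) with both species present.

From dP/dt = 0 with P > 0: 0.0014H* = 0.187, so H* = 134.
Substitute into dH/dt = 0: 0.768(1 - 134/368) = 0.0198P*.
The bracket is 0.637, giving P* = 0.489/0.0198 = 24.7.

H* ≈ 134, P* ≈ 24.7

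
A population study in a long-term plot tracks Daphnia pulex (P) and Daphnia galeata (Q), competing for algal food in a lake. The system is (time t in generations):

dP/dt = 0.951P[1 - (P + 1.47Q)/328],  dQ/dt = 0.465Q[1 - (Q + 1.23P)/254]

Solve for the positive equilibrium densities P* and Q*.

P* ≈ 56.2, Q* ≈ 185

Setting both brackets to zero gives the nullclines P + 1.47Q = 328 and 1.23P + Q = 254.
Substituting Q = 254 - 1.23P into the first: P(1 - 1.47·1.23) = 328 - 1.47·254.
So P* = -45.4/-0.808 = 56.2, and then Q* = 254 - 1.23·56.2 = 185.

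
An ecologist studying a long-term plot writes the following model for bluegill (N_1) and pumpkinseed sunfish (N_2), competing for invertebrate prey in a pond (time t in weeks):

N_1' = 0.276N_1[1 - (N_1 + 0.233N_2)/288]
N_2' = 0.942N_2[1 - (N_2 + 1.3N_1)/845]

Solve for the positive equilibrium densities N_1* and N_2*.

Setting both brackets to zero gives the nullclines N_1 + 0.233N_2 = 288 and 1.3N_1 + N_2 = 845.
Substituting N_2 = 845 - 1.3N_1 into the first: N_1(1 - 0.233·1.3) = 288 - 0.233·845.
So N_1* = 91.1/0.697 = 131, and then N_2* = 845 - 1.3·131 = 675.

N_1* ≈ 131, N_2* ≈ 675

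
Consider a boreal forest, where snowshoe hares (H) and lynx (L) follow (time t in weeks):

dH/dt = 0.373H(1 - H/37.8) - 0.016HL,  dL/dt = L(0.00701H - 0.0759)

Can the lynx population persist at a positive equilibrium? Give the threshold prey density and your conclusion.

Threshold H = 10.8; K > 10.8, so yes, the predator persists.

The predator equation gives dL/dt > 0 only when H > 0.0759/0.00701 = 10.8.
Without the predator, H → K = 37.8. Since 37.8 > 10.8, the predator can invade and persist.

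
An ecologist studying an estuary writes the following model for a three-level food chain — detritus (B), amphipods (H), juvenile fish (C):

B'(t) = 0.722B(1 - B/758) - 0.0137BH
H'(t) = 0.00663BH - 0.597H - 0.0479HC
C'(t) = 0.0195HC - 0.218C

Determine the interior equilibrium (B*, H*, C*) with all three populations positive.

From dC/dt = 0: 0.0195H* = 0.218, so H* = 11.2.
From dB/dt = 0: 0.722(1 - B*/758) = 0.0137·11.2, giving B* = 758·(1 - 0.212) = 597.
From dH/dt = 0: 0.00663·597 - 0.597 = 0.0479C*, so C* = 3.36/0.0479 = 70.2.

B* ≈ 597, H* ≈ 11.2, C* ≈ 70.2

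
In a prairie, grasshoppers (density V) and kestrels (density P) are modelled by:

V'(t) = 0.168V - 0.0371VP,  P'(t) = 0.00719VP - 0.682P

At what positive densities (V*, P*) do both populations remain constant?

Set dP/dt = 0 with P > 0: 0.00719V - 0.682 = 0, so V* = 0.682/0.00719 = 94.9.
Set dV/dt = 0 with V > 0: 0.168 - 0.0371P = 0, so P* = 0.168/0.0371 = 4.53.

V* ≈ 94.9, P* ≈ 4.53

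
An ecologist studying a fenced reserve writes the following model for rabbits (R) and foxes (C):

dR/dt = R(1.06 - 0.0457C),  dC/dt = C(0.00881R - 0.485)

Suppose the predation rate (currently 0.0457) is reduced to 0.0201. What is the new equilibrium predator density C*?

C* ≈ 52.7

At the interior fixed point, setting dR/dt = 0 with R > 0 fixes C* = (prey growth rate)/(RC coefficient) — independent of the other coefficients.
With the change, C* = 1.06/0.0201 = 52.7; it rises from 23.2.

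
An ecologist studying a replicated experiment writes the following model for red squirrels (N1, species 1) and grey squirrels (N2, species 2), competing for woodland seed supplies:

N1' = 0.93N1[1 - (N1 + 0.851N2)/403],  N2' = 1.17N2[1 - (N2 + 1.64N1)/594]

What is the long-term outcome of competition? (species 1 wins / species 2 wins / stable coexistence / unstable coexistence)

unstable coexistence (outcome depends on initial conditions)

Compare the nullcline intercepts: K1/α12 = 403/0.851 = 474 < K2 = 594; K2/α21 = 594/1.64 = 362 < K1 = 403.
Since both are reversed, neither can invade when rare; the interior point is a saddle.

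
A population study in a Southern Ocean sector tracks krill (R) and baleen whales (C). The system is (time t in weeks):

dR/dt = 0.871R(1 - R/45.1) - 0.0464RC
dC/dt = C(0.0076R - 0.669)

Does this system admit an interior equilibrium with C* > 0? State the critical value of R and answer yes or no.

Threshold R = 88; K < 88, so no, the predator goes extinct.

The predator equation gives dC/dt > 0 only when R > 0.669/0.0076 = 88.
Without the predator, R → K = 45.1. Since 45.1 < 88, the predator cannot invade.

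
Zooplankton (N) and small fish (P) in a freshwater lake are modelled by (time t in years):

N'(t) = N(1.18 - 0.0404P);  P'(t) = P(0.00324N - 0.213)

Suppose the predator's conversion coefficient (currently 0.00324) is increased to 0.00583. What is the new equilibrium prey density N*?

At the interior fixed point, setting dP/dt = 0 with P > 0 fixes N* = (predator death rate)/(NP coefficient) — independent of the other coefficients.
With the change, N* = 0.213/0.00583 = 36.5; it falls from 65.7.

N* ≈ 36.5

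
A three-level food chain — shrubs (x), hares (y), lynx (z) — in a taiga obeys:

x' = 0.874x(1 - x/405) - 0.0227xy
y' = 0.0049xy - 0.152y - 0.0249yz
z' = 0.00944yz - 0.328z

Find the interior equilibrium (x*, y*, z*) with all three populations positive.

From dz/dt = 0: 0.00944y* = 0.328, so y* = 34.7.
From dx/dt = 0: 0.874(1 - x*/405) = 0.0227·34.7, giving x* = 405·(1 - 0.902) = 39.5.
From dy/dt = 0: 0.0049·39.5 - 0.152 = 0.0249z*, so z* = 0.0416/0.0249 = 1.67.

x* ≈ 39.5, y* ≈ 34.7, z* ≈ 1.67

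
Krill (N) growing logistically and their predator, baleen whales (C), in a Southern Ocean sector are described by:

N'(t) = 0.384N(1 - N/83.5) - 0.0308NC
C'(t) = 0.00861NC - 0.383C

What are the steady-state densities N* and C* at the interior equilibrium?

From dC/dt = 0 with C > 0: 0.00861N* = 0.383, so N* = 44.5.
Substitute into dN/dt = 0: 0.384(1 - 44.5/83.5) = 0.0308C*.
The bracket is 0.467, giving C* = 0.179/0.0308 = 5.83.

N* ≈ 44.5, C* ≈ 5.83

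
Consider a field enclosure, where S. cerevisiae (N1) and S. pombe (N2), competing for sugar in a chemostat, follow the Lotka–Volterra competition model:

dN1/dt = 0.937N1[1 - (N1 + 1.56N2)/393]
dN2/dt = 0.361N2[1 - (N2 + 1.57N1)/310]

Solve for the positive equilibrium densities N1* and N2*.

Setting both brackets to zero gives the nullclines N1 + 1.56N2 = 393 and 1.57N1 + N2 = 310.
Substituting N2 = 310 - 1.57N1 into the first: N1(1 - 1.56·1.57) = 393 - 1.56·310.
So N1* = -90.6/-1.45 = 62.5, and then N2* = 310 - 1.57·62.5 = 212.

N1* ≈ 62.5, N2* ≈ 212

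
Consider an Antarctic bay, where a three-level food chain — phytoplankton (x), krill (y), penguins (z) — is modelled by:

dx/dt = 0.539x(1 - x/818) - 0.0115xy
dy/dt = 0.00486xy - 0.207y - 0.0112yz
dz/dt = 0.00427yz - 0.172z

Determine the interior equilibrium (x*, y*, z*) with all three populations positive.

x* ≈ 115, y* ≈ 40.3, z* ≈ 31.4

From dz/dt = 0: 0.00427y* = 0.172, so y* = 40.3.
From dx/dt = 0: 0.539(1 - x*/818) = 0.0115·40.3, giving x* = 818·(1 - 0.859) = 115.
From dy/dt = 0: 0.00486·115 - 0.207 = 0.0112z*, so z* = 0.352/0.0112 = 31.4.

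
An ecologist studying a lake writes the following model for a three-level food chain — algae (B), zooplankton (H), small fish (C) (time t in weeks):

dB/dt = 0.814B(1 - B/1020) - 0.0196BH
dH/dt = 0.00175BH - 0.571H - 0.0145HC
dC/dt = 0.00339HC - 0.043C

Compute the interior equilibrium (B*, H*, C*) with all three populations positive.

B* ≈ 708, H* ≈ 12.7, C* ≈ 46.1

From dC/dt = 0: 0.00339H* = 0.043, so H* = 12.7.
From dB/dt = 0: 0.814(1 - B*/1020) = 0.0196·12.7, giving B* = 1020·(1 - 0.305) = 708.
From dH/dt = 0: 0.00175·708 - 0.571 = 0.0145C*, so C* = 0.669/0.0145 = 46.1.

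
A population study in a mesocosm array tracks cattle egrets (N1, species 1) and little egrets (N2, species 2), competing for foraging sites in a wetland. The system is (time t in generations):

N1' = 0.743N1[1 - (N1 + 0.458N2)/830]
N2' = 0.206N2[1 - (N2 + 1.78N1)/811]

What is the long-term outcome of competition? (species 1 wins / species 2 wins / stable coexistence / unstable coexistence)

Compare the nullcline intercepts: K1/α12 = 830/0.458 = 1810 > K2 = 811; K2/α21 = 811/1.78 = 456 < K1 = 830.
Since the inequalities point opposite ways, species 1 can invade but species 2 cannot.

species 1 excludes species 2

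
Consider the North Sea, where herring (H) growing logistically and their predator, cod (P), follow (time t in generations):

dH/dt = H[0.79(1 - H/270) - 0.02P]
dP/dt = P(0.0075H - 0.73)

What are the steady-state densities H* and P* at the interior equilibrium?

H* ≈ 97.3, P* ≈ 25.3

From dP/dt = 0 with P > 0: 0.0075H* = 0.73, so H* = 97.3.
Substitute into dH/dt = 0: 0.79(1 - 97.3/270) = 0.02P*.
The bracket is 0.64, giving P* = 0.505/0.02 = 25.3.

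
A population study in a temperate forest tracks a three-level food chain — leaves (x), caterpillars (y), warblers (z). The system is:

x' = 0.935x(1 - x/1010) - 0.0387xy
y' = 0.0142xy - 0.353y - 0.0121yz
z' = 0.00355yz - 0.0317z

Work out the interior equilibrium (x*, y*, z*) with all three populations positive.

x* ≈ 637, y* ≈ 8.93, z* ≈ 718

From dz/dt = 0: 0.00355y* = 0.0317, so y* = 8.93.
From dx/dt = 0: 0.935(1 - x*/1010) = 0.0387·8.93, giving x* = 1010·(1 - 0.37) = 637.
From dy/dt = 0: 0.0142·637 - 0.353 = 0.0121z*, so z* = 8.69/0.0121 = 718.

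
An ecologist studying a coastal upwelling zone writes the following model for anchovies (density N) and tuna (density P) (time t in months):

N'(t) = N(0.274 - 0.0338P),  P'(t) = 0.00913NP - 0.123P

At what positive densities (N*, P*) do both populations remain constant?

Set dP/dt = 0 with P > 0: 0.00913N - 0.123 = 0, so N* = 0.123/0.00913 = 13.5.
Set dN/dt = 0 with N > 0: 0.274 - 0.0338P = 0, so P* = 0.274/0.0338 = 8.11.

N* ≈ 13.5, P* ≈ 8.11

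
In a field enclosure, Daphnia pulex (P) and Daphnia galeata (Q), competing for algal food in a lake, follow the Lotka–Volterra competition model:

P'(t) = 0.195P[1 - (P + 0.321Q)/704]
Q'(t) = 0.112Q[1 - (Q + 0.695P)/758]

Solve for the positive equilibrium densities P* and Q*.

P* ≈ 593, Q* ≈ 346

Setting both brackets to zero gives the nullclines P + 0.321Q = 704 and 0.695P + Q = 758.
Substituting Q = 758 - 0.695P into the first: P(1 - 0.321·0.695) = 704 - 0.321·758.
So P* = 461/0.777 = 593, and then Q* = 758 - 0.695·593 = 346.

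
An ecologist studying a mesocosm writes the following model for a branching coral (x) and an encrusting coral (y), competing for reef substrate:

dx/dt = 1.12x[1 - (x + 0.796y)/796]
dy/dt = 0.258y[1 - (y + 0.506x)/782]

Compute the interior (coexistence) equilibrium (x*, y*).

Setting both brackets to zero gives the nullclines x + 0.796y = 796 and 0.506x + y = 782.
Substituting y = 782 - 0.506x into the first: x(1 - 0.796·0.506) = 796 - 0.796·782.
So x* = 174/0.597 = 291, and then y* = 782 - 0.506·291 = 635.

x* ≈ 291, y* ≈ 635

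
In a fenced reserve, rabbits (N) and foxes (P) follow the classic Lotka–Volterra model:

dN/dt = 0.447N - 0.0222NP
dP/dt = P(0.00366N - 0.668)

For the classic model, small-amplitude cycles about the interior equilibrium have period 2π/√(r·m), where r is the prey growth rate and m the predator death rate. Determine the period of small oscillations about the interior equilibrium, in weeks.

Here r = 0.447 and m = 0.668, so r·m = 0.299.
ω = √0.299 = 0.546 per week, hence T = 2π/ω ≈ 11.5 weeks.

T ≈ 11.5 weeks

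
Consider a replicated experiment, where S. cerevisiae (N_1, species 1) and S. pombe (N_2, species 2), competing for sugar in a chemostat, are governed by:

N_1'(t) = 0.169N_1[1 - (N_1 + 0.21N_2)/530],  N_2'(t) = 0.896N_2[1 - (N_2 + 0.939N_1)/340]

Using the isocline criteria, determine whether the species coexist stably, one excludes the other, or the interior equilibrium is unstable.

Compare the nullcline intercepts: K1/α12 = 530/0.21 = 2520 > K2 = 340; K2/α21 = 340/0.939 = 362 < K1 = 530.
Since the inequalities point opposite ways, species 1 can invade but species 2 cannot.

species 1 excludes species 2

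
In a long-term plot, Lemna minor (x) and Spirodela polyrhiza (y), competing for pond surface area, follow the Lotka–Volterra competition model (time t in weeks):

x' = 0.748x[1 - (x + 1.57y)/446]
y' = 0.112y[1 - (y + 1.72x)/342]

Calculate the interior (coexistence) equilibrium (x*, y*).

Setting both brackets to zero gives the nullclines x + 1.57y = 446 and 1.72x + y = 342.
Substituting y = 342 - 1.72x into the first: x(1 - 1.57·1.72) = 446 - 1.57·342.
So x* = -90.9/-1.7 = 53.5, and then y* = 342 - 1.72·53.5 = 250.

x* ≈ 53.5, y* ≈ 250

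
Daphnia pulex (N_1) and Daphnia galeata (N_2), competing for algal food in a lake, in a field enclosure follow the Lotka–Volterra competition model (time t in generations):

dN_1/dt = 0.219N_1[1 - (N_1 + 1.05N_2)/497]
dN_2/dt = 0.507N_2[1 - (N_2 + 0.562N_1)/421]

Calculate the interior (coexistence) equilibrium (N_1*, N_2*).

Setting both brackets to zero gives the nullclines N_1 + 1.05N_2 = 497 and 0.562N_1 + N_2 = 421.
Substituting N_2 = 421 - 0.562N_1 into the first: N_1(1 - 1.05·0.562) = 497 - 1.05·421.
So N_1* = 54.9/0.41 = 134, and then N_2* = 421 - 0.562·134 = 346.

N_1* ≈ 134, N_2* ≈ 346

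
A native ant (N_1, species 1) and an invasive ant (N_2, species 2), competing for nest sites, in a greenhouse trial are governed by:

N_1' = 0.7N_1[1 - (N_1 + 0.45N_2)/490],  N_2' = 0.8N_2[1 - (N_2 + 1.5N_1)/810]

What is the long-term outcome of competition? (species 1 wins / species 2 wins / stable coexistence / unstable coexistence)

stable coexistence

Compare the nullcline intercepts: K1/α12 = 490/0.45 = 1090 > K2 = 810; K2/α21 = 810/1.5 = 540 > K1 = 490.
Since both inequalities hold, each species can invade when rare, so the interior equilibrium is stable.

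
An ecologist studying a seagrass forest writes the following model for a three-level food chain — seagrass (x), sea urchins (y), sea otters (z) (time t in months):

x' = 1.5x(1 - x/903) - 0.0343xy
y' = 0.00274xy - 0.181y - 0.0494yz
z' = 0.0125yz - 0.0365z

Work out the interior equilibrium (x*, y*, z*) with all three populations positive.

From dz/dt = 0: 0.0125y* = 0.0365, so y* = 2.92.
From dx/dt = 0: 1.5(1 - x*/903) = 0.0343·2.92, giving x* = 903·(1 - 0.0668) = 843.
From dy/dt = 0: 0.00274·843 - 0.181 = 0.0494z*, so z* = 2.13/0.0494 = 43.1.

x* ≈ 843, y* ≈ 2.92, z* ≈ 43.1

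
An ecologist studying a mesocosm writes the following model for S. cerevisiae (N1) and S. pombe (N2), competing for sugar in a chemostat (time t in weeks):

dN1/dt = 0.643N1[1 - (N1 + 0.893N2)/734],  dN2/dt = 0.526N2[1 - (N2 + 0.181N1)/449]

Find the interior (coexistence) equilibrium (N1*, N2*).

N1* ≈ 397, N2* ≈ 377

Setting both brackets to zero gives the nullclines N1 + 0.893N2 = 734 and 0.181N1 + N2 = 449.
Substituting N2 = 449 - 0.181N1 into the first: N1(1 - 0.893·0.181) = 734 - 0.893·449.
So N1* = 333/0.838 = 397, and then N2* = 449 - 0.181·397 = 377.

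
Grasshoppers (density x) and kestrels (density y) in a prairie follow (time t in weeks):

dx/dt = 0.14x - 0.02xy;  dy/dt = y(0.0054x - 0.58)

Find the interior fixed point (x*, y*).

x* ≈ 107, y* ≈ 7

Set dy/dt = 0 with y > 0: 0.0054x - 0.58 = 0, so x* = 0.58/0.0054 = 107.
Set dx/dt = 0 with x > 0: 0.14 - 0.02y = 0, so y* = 0.14/0.02 = 7.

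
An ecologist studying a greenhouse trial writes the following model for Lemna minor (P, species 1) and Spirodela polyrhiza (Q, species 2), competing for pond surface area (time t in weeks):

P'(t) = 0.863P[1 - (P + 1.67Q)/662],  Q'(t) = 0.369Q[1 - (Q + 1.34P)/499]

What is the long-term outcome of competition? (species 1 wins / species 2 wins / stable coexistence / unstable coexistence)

unstable coexistence (outcome depends on initial conditions)

Compare the nullcline intercepts: K1/α12 = 662/1.67 = 396 < K2 = 499; K2/α21 = 499/1.34 = 372 < K1 = 662.
Since both are reversed, neither can invade when rare; the interior point is a saddle.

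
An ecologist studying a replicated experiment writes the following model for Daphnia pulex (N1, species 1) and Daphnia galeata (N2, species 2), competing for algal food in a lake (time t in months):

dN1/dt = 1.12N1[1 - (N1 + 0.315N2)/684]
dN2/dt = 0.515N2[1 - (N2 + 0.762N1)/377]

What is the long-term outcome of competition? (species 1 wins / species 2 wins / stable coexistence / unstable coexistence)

species 1 excludes species 2

Compare the nullcline intercepts: K1/α12 = 684/0.315 = 2170 > K2 = 377; K2/α21 = 377/0.762 = 495 < K1 = 684.
Since the inequalities point opposite ways, species 1 can invade but species 2 cannot.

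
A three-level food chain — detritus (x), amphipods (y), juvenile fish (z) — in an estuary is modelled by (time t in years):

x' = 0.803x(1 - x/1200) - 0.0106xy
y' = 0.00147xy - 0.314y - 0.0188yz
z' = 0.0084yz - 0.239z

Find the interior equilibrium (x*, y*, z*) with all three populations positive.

From dz/dt = 0: 0.0084y* = 0.239, so y* = 28.5.
From dx/dt = 0: 0.803(1 - x*/1200) = 0.0106·28.5, giving x* = 1200·(1 - 0.376) = 749.
From dy/dt = 0: 0.00147·749 - 0.314 = 0.0188z*, so z* = 0.787/0.0188 = 41.9.

x* ≈ 749, y* ≈ 28.5, z* ≈ 41.9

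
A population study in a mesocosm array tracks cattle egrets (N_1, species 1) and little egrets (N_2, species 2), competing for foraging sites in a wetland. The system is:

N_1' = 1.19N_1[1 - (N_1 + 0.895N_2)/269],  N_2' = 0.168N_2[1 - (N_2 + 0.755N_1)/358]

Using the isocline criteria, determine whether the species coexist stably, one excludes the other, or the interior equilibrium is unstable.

species 2 excludes species 1

Compare the nullcline intercepts: K1/α12 = 269/0.895 = 301 < K2 = 358; K2/α21 = 358/0.755 = 474 > K1 = 269.
Since the inequalities point opposite ways, species 2 can invade but species 1 cannot.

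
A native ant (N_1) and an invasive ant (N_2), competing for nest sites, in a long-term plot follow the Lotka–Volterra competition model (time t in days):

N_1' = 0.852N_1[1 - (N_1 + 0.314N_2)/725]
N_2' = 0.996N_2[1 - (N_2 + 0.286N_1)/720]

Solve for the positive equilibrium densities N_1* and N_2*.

N_1* ≈ 548, N_2* ≈ 563

Setting both brackets to zero gives the nullclines N_1 + 0.314N_2 = 725 and 0.286N_1 + N_2 = 720.
Substituting N_2 = 720 - 0.286N_1 into the first: N_1(1 - 0.314·0.286) = 725 - 0.314·720.
So N_1* = 499/0.91 = 548, and then N_2* = 720 - 0.286·548 = 563.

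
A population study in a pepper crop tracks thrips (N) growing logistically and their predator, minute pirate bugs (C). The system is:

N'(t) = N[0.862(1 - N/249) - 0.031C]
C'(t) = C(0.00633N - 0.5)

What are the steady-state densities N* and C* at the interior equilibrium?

N* ≈ 79, C* ≈ 19

From dC/dt = 0 with C > 0: 0.00633N* = 0.5, so N* = 79.
Substitute into dN/dt = 0: 0.862(1 - 79/249) = 0.031C*.
The bracket is 0.683, giving C* = 0.589/0.031 = 19.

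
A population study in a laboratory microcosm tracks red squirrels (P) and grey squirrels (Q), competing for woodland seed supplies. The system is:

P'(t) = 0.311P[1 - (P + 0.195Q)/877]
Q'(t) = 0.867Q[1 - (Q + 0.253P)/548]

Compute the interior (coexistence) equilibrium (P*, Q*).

Setting both brackets to zero gives the nullclines P + 0.195Q = 877 and 0.253P + Q = 548.
Substituting Q = 548 - 0.253P into the first: P(1 - 0.195·0.253) = 877 - 0.195·548.
So P* = 770/0.951 = 810, and then Q* = 548 - 0.253·810 = 343.

P* ≈ 810, Q* ≈ 343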